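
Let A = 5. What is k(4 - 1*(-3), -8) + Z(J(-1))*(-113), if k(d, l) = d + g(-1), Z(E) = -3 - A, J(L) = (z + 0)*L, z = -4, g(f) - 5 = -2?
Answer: 914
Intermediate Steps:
g(f) = 3 (g(f) = 5 - 2 = 3)
J(L) = -4*L (J(L) = (-4 + 0)*L = -4*L)
Z(E) = -8 (Z(E) = -3 - 1*5 = -3 - 5 = -8)
k(d, l) = 3 + d (k(d, l) = d + 3 = 3 + d)
k(4 - 1*(-3), -8) + Z(J(-1))*(-113) = (3 + (4 - 1*(-3))) - 8*(-113) = (3 + (4 + 3)) + 904 = (3 + 7) + 904 = 10 + 904 = 914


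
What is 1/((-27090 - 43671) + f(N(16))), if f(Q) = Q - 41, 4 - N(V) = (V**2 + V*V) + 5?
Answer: -1/71315 ≈ -1.4022e-5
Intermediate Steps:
N(V) = -1 - 2*V**2 (N(V) = 4 - ((V**2 + V*V) + 5) = 4 - ((V**2 + V**2) + 5) = 4 - (2*V**2 + 5) = 4 - (5 + 2*V**2) = 4 + (-5 - 2*V**2) = -1 - 2*V**2)
f(Q) = -41 + Q
1/((-27090 - 43671) + f(N(16))) = 1/((-27090 - 43671) + (-41 + (-1 - 2*16**2))) = 1/(-70761 + (-41 + (-1 - 2*256))) = 1/(-70761 + (-41 + (-1 - 512))) = 1/(-70761 + (-41 - 513)) = 1/(-70761 - 554) = 1/(-71315) = -1/71315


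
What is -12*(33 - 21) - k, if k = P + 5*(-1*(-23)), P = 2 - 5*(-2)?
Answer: -271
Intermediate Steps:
P = 12 (P = 2 + 10 = 12)
k = 127 (k = 12 + 5*(-1*(-23)) = 12 + 5*23 = 12 + 115 = 127)
-12*(33 - 21) - k = -12*(33 - 21) - 1*127 = -12*12 - 127 = -144 - 127 = -271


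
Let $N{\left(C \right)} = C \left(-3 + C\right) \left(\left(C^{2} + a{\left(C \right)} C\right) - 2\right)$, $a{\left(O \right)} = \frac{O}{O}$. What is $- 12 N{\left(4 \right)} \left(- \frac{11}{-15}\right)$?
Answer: $- \frac{3168}{5} \approx -633.6$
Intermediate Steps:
$a{\left(O \right)} = 1$
$N{\left(C \right)} = C \left(-3 + C\right) \left(-2 + C + C^{2}\right)$ ($N{\left(C \right)} = C \left(-3 + C\right) \left(\left(C^{2} + 1 C\right) - 2\right) = C \left(-3 + C\right) \left(\left(C^{2} + C\right) - 2\right) = C \left(-3 + C\right) \left(\left(C + C^{2}\right) - 2\right) = C \left(-3 + C\right) \left(-2 + C + C^{2}\right)$)
$- 12 N{\left(4 \right)} \left(- \frac{11}{-15}\right) = - 12 \cdot 4 \left(6 + 4^{3} - 20 - 2 \cdot 4^{2}\right) \left(- \frac{11}{-15}\right) = - 12 \cdot 4 \left(6 + 64 - 20 - 32\right) \left(\left(-11\right) \left(- \frac{1}{15}\right)\right) = - 12 \cdot 4 \left(6 + 64 - 20 - 32\right) \frac{11}{15} = - 12 \cdot 4 \cdot 18 \cdot \frac{11}{15} = \left(-12\right) 72 \cdot \frac{11}{15} = \left(-864\right) \frac{11}{15} = - \frac{3168}{5}$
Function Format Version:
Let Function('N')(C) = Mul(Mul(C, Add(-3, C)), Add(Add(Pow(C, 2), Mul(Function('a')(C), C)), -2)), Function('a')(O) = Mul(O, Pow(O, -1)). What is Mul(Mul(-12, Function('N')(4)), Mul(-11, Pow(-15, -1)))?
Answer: Rational(-3168, 5) ≈ -633.60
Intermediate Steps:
Function('a')(O) = 1
Function('N')(C) = Mul(C, Add(-3, C), Add(-2, C, Pow(C, 2))) (Function('N')(C) = Mul(Mul(C, Add(-3, C)), Add(Add(Pow(C, 2), Mul(1, C)), -2)) = Mul(Mul(C, Add(-3, C)), Add(Add(Pow(C, 2), C), -2)) = Mul(Mul(C, Add(-3, C)), Add(Add(C, Pow(C, 2)), -2)) = Mul(Mul(C, Add(-3, C)), Add(-2, C, Pow(C, 2))) = Mul(C, Add(-3, C), Add(-2, C, Pow(C, 2))))
Mul(Mul(-12, Function('N')(4)), Mul(-11, Pow(-15, -1))) = Mul(Mul(-12, Mul(4, Add(6, Pow(4, 3), Mul(-5, 4), Mul(-2, Pow(4, 2))))), Mul(-11, Pow(-15, -1))) = Mul(Mul(-12, Mul(4, Add(6, 64, -20, Mul(-2, 16)))), Mul(-11, Rational(-1, 15))) = Mul(Mul(-12, Mul(4, Add(6, 64, -20, -32))), Rational(11, 15)) = Mul(Mul(-12, Mul(4, 18)), Rational(11, 15)) = Mul(Mul(-12, 72), Rational(11, 15)) = Mul(-864, Rational(11, 15)) = Rational(-3168, 5)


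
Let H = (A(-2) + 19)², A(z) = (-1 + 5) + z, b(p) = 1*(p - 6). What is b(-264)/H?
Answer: -30/49 ≈ -0.61224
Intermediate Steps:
b(p) = -6 + p (b(p) = 1*(-6 + p) = -6 + p)
A(z) = 4 + z
H = 441 (H = ((4 - 2) + 19)² = (2 + 19)² = 21² = 441)
b(-264)/H = (-6 - 264)/441 = -270*1/441 = -30/49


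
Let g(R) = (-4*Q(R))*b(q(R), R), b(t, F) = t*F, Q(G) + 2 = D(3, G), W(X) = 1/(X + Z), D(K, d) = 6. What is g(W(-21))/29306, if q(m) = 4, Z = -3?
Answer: 4/43959 ≈ 9.0994e-5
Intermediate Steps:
W(X) = 1/(-3 + X) (W(X) = 1/(X - 3) = 1/(-3 + X))
Q(G) = 4 (Q(G) = -2 + 6 = 4)
b(t, F) = F*t
g(R) = -64*R (g(R) = (-4*4)*(R*4) = -64*R)
g(W(-21))/29306 = -64/(-3 - 21)/29306 = -64/(-24)*(1/29306) = -64*(-1/24)*(1/29306) = (8/3)*(1/29306) = 4/43959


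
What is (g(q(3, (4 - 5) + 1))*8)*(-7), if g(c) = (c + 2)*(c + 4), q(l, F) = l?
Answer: -1960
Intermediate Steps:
g(c) = (2 + c)*(4 + c)
(g(q(3, (4 - 5) + 1))*8)*(-7) = ((8 + 3**2 + 6*3)*8)*(-7) = ((8 + 9 + 18)*8)*(-7) = (35*8)*(-7) = 280*(-7) = -1960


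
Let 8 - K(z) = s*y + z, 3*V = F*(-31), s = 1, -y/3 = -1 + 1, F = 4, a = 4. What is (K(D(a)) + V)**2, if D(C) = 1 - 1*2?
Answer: 9409/9 ≈ 1045.4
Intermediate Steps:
y = 0 (y = -3*(-1 + 1) = -3*0 = 0)
D(C) = -1 (D(C) = 1 - 2 = -1)
V = -124/3 (V = (4*(-31))/3 = (1/3)*(-124) = -124/3 ≈ -41.333)
K(z) = 8 - z (K(z) = 8 - (1*0 + z) = 8 - (0 + z) = 8 - z)
(K(D(a)) + V)**2 = ((8 - 1*(-1)) - 124/3)**2 = ((8 + 1) - 124/3)**2 = (9 - 124/3)**2 = (-97/3)**2 = 9409/9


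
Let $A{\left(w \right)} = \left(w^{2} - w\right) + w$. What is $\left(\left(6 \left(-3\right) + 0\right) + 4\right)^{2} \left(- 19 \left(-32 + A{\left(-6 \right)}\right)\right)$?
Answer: $-14896$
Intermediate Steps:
$A{\left(w \right)} = w^{2}$
$\left(\left(6 \left(-3\right) + 0\right) + 4\right)^{2} \left(- 19 \left(-32 + A{\left(-6 \right)}\right)\right) = \left(\left(6 \left(-3\right) + 0\right) + 4\right)^{2} \left(- 19 \left(-32 + \left(-6\right)^{2}\right)\right) = \left(\left(-18 + 0\right) + 4\right)^{2} \left(- 19 \left(-32 + 36\right)\right) = \left(-18 + 4\right)^{2} \left(\left(-19\right) 4\right) = \left(-14\right)^{2} \left(-76\right) = 196 \left(-76\right) = -14896$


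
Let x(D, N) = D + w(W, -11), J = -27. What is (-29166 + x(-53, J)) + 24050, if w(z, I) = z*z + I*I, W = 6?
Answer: -5012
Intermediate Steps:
w(z, I) = I² + z² (w(z, I) = z² + I² = I² + z²)
x(D, N) = 157 + D (x(D, N) = D + ((-11)² + 6²) = D + (121 + 36) = D + 157 = 157 + D)
(-29166 + x(-53, J)) + 24050 = (-29166 + (157 - 53)) + 24050 = (-29166 + 104) + 24050 = -29062 + 24050 = -5012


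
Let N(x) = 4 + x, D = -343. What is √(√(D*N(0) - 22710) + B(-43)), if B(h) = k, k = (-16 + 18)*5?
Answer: √(10 + I*√24082) ≈ 9.0969 + 8.5295*I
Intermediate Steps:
k = 10 (k = 2*5 = 10)
B(h) = 10
√(√(D*N(0) - 22710) + B(-43)) = √(√(-343*(4 + 0) - 22710) + 10) = √(√(-343*4 - 22710) + 10) = √(√(-1372 - 22710) + 10) = √(√(-24082) + 10) = √(I*√24082 + 10) = √(10 + I*√24082)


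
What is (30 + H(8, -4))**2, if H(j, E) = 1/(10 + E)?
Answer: 32761/36 ≈ 910.03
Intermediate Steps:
(30 + H(8, -4))**2 = (30 + 1/(10 - 4))**2 = (30 + 1/6)**2 = (181/6)**2 = 32761/36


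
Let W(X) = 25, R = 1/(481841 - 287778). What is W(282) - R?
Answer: 4851574/194063 ≈ 25.000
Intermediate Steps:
R = 1/194063 ≈ 5.1530e-6
W(282) - R = 25 - 1*1/194063 = 25 - 1/194063 = 4851574/194063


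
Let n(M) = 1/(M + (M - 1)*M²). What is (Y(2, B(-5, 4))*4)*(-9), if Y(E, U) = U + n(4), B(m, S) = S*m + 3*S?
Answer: 3735/13 ≈ 287.31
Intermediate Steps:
n(M) = 1/(M + M²*(-1 + M)) (n(M) = 1/(M + (-1 + M)*M²) = 1/(M + M²*(-1 + M)))
B(m, S) = 3*S + S*m
Y(E, U) = 1/52 + U (Y(E, U) = U + 1/(4*(1 + 4² - 1*4)) = U + 1/(4*(1 + 16 - 4)) = U + (¼)/13 = U + (¼)*(1/13) = U + 1/52 = 1/52 + U)
(Y(2, B(-5, 4))*4)*(-9) = ((1/52 + 4*(3 - 5))*4)*(-9) = ((1/52 + 4*(-2))*4)*(-9) = ((1/52 - 8)*4)*(-9) = -415/52*4*(-9) = -415/13*(-9) = 3735/13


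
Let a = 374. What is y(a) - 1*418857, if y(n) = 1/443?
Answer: -185553650/443 ≈ -4.1886e+5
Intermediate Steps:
y(n) = 1/443
y(a) - 1*418857 = 1/443 - 1*418857 = 1/443 - 418857 = -185553650/443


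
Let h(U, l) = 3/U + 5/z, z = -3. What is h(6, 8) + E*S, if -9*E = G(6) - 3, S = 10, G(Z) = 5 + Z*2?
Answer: -301/18 ≈ -16.722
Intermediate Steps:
G(Z) = 5 + 2*Z
E = -14/9 (E = -((5 + 2*6) - 3)/9 = -((5 + 12) - 3)/9 = -(17 - 3)/9 = -1/9*14 = -14/9 ≈ -1.5556)
h(U, l) = -5/3 + 3/U (h(U, l) = 3/U + 5/(-3) = 3/U + 5*(-1/3) = 3/U - 5/3 = -5/3 + 3/U)
h(6, 8) + E*S = (-5/3 + 3/6) - 14/9*10 = (-5/3 + 3*(1/6)) - 140/9 = (-5/3 + 1/2) - 140/9 = -7/6 - 140/9 = -301/18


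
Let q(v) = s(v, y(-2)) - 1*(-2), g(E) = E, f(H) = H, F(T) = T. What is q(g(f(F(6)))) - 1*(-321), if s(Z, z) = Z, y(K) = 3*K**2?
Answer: 329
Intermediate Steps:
q(v) = 2 + v (q(v) = v - 1*(-2) = v + 2 = 2 + v)
q(g(f(F(6)))) - 1*(-321) = (2 + 6) - 1*(-321) = 8 + 321 = 329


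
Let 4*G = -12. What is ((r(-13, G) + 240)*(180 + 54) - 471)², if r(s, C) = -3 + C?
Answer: 2946861225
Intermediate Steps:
G = -3 (G = (¼)*(-12) = -3)
((r(-13, G) + 240)*(180 + 54) - 471)² = (((-3 - 3) + 240)*(180 + 54) - 471)² = ((-6 + 240)*234 - 471)² = (234*234 - 471)² = (54756 - 471)² = 54285² = 2946861225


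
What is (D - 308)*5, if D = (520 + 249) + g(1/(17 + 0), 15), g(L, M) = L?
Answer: 39190/17 ≈ 2305.3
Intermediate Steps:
D = 13074/17 (D = (520 + 249) + 1/(17 + 0) = 769 + 1/17 = 13074/17 ≈ 769.06)
(D - 308)*5 = (13074/17 - 308)*5 = (7838/17)*5 = 39190/17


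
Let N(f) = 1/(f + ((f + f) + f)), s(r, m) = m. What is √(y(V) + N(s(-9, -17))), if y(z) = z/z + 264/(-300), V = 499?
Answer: √3043/170 ≈ 0.32449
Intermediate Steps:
y(z) = 3/25 (y(z) = 1 + 264*(-1/300) = 1 - 22/25 = 3/25)
N(f) = 1/(4*f) (N(f) = 1/(f + (2*f + f)) = 1/(f + 3*f) = 1/(4*f))
√(y(V) + N(s(-9, -17))) = √(3/25 + (¼)/(-17)) = √(3/25 + (¼)*(-1/17)) = √(3/25 - 1/68) = √(179/1700) = √3043/170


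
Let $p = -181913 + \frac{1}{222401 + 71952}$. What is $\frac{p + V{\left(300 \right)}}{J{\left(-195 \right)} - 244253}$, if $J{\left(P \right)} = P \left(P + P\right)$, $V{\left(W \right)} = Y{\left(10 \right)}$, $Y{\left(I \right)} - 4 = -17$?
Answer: $\frac{53550463877}{49511057659} \approx 1.0816$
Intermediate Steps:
$Y{\left(I \right)} = -13$ ($Y{\left(I \right)} = 4 - 17 = -13$)
$V{\left(W \right)} = -13$
$J{\left(P \right)} = 2 P^{2}$ ($J{\left(P \right)} = P 2 P = 2 P^{2}$)
$p = - \frac{53546637288}{294353}$ ($p = -181913 + \frac{1}{294353} = - \frac{53546637288}{294353} \approx -1.8191 \cdot 10^{5}$)
$\frac{p + V{\left(300 \right)}}{J{\left(-195 \right)} - 244253} = \frac{- \frac{53546637288}{294353} - 13}{2 \left(-195\right)^{2} - 244253} = - \frac{53550463877}{294353 \left(2 \cdot 38025 - 244253\right)} = - \frac{53550463877}{294353 \left(76050 - 244253\right)} = - \frac{53550463877}{294353 \left(-168203\right)} = \left(- \frac{53550463877}{294353}\right) \left(- \frac{1}{168203}\right) = \frac{53550463877}{49511057659}$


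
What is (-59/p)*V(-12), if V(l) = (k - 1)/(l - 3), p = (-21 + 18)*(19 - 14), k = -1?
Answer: 118/225 ≈ 0.52444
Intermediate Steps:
p = -15 (p = -3*5 = -15)
V(l) = -2/(-3 + l) (V(l) = (-1 - 1)/(l - 3) = -2/(-3 + l))
(-59/p)*V(-12) = (-59/(-15))*(-2/(-3 - 12)) = (-59*(-1/15))*(-2/(-15)) = 59*(-2*(-1/15))/15 = (59/15)*(2/15) = 118/225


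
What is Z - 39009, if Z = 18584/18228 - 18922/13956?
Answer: -137827552967/3533194 ≈ -39009.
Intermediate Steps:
Z = -1188221/3533194 (Z = 18584*(1/18228) - 18922*1/13956 = 4646/4557 - 9461/6978 = -1188221/3533194 ≈ -0.33630)
Z - 39009 = -1188221/3533194 - 39009 = -137827552967/3533194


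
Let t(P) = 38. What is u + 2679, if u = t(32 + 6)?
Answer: 2717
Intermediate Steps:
u = 38
u + 2679 = 38 + 2679 = 2717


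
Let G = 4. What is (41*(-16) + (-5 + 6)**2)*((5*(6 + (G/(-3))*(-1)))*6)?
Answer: -144100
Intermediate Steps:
(41*(-16) + (-5 + 6)**2)*((5*(6 + (G/(-3))*(-1)))*6) = (41*(-16) + (-5 + 6)**2)*((5*(6 + (4/(-3))*(-1)))*6) = (-656 + 1**2)*((5*(6 + (4*(-1/3))*(-1)))*6) = (-656 + 1)*((5*(6 - 4/3*(-1)))*6) = -655*5*(6 + 4/3)*6 = -655*5*(22/3)*6 = -72050*6/3 = -655*220 = -144100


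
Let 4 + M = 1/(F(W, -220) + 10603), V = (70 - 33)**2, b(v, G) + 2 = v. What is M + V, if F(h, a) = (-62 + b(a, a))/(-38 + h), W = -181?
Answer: 3169995684/2322341 ≈ 1365.0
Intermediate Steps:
b(v, G) = -2 + v
F(h, a) = (-64 + a)/(-38 + h) (F(h, a) = (-62 + (-2 + a))/(-38 + h) = (-64 + a)/(-38 + h))
V = 1369 (V = 37**2 = 1369)
M = -9289145/2322341 (M = -4 + 1/((-64 - 220)/(-38 - 181) + 10603) = -4 + 1/(-284/(-219) + 10603) = -4 + 1/(-1/219*(-284) + 10603) = -4 + 1/(284/219 + 10603) = -4 + 1/(2322341/219) = -4 + 219/2322341 = -9289145/2322341 ≈ -3.9999)
M + V = -9289145/2322341 + 1369 = 3169995684/2322341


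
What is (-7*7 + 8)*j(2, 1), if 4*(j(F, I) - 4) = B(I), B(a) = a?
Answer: -697/4 ≈ -174.25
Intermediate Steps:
j(F, I) = 4 + I/4
(-7*7 + 8)*j(2, 1) = (-7*7 + 8)*(4 + (¼)*1) = (-49 + 8)*(4 + ¼) = -41*17/4 = -697/4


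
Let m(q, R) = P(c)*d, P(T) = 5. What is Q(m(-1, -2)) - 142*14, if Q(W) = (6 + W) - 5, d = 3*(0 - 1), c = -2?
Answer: -2002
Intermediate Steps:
d = -3 (d = 3*(-1) = -3)
m(q, R) = -15 (m(q, R) = 5*(-3) = -15)
Q(W) = 1 + W
Q(m(-1, -2)) - 142*14 = (1 - 15) - 142*14 = -14 - 1988 = -2002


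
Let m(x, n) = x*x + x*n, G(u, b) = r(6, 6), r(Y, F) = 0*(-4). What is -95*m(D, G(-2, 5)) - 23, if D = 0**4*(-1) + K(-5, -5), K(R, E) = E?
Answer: -2398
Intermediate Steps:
r(Y, F) = 0
G(u, b) = 0
D = -5 (D = 0**4*(-1) - 5 = 0*(-1) - 5 = 0 - 5 = -5)
m(x, n) = x**2 + n*x
-95*m(D, G(-2, 5)) - 23 = -(-475)*(0 - 5) - 23 = -(-475)*(-5) - 23 = -95*25 - 23 = -2375 - 23 = -2398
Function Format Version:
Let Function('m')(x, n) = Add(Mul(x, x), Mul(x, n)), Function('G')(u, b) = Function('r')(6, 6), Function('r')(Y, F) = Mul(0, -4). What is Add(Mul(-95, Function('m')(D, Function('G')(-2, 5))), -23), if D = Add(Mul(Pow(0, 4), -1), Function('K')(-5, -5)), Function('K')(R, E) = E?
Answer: -2398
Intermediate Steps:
Function('r')(Y, F) = 0
Function('G')(u, b) = 0
D = -5 (D = Add(Mul(Pow(0, 4), -1), -5) = Add(Mul(0, -1), -5) = Add(0, -5) = -5)
Function('m')(x, n) = Add(Pow(x, 2), Mul(n, x))
Add(Mul(-95, Function('m')(D, Function('G')(-2, 5))), -23) = Add(Mul(-95, Mul(-5, Add(0, -5))), -23) = Add(Mul(-95, Mul(-5, -5)), -23) = Add(Mul(-95, 25), -23) = Add(-2375, -23) = -2398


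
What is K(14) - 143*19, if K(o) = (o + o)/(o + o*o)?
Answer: -40753/15 ≈ -2716.9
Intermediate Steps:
K(o) = 2*o/(o + o²) (K(o) = (2*o)/(o + o²) = 2*o/(o + o²))
K(14) - 143*19 = 2/(1 + 14) - 143*19 = 2/15 - 2717 = -40753/15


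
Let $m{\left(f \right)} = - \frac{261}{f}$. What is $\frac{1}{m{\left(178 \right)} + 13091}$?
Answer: $\frac{178}{2329937} \approx 7.6397 \cdot 10^{-5}$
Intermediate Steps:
$\frac{1}{m{\left(178 \right)} + 13091} = \frac{1}{- \frac{261}{178} + 13091} = \frac{1}{\frac{2329937}{178}} = \frac{178}{2329937}$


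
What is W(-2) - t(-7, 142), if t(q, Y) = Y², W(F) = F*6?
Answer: -20176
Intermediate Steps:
W(F) = 6*F
W(-2) - t(-7, 142) = 6*(-2) - 1*142² = -12 - 1*20164 = -12 - 20164 = -20176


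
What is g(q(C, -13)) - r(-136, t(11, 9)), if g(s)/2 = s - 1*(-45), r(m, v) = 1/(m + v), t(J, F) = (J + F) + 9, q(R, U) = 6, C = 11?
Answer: 10915/107 ≈ 102.01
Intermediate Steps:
t(J, F) = 9 + F + J (t(J, F) = (F + J) + 9 = 9 + F + J)
g(s) = 90 + 2*s (g(s) = 2*(s - 1*(-45)) = 2*(s + 45) = 2*(45 + s) = 90 + 2*s)
g(q(C, -13)) - r(-136, t(11, 9)) = (90 + 2*6) - 1/(-136 + (9 + 9 + 11)) = (90 + 12) - 1/(-136 + 29) = 102 - 1/(-107) = 102 - 1*(-1/107) = 102 + 1/107 = 10915/107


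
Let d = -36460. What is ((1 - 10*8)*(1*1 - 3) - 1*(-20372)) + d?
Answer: -15930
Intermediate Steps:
((1 - 10*8)*(1*1 - 3) - 1*(-20372)) + d = ((1 - 10*8)*(1*1 - 3) - 1*(-20372)) - 36460 = ((1 - 80)*(1 - 3) + 20372) - 36460 = (-79*(-2) + 20372) - 36460 = (158 + 20372) - 36460 = 20530 - 36460 = -15930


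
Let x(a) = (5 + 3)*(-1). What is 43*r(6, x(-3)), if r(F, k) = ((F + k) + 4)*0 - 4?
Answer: -172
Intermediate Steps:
x(a) = -8 (x(a) = 8*(-1) = -8)
r(F, k) = -4 (r(F, k) = (4 + F + k)*0 - 4 = 0 - 4 = -4)
43*r(6, x(-3)) = 43*(-4) = -172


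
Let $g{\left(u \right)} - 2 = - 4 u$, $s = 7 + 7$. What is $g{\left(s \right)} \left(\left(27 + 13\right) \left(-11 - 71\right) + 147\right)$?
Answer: $169182$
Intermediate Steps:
$s = 14$
$g{\left(u \right)} = 2 - 4 u$
$g{\left(s \right)} \left(\left(27 + 13\right) \left(-11 - 71\right) + 147\right) = \left(2 - 56\right) \left(\left(27 + 13\right) \left(-11 - 71\right) + 147\right) = \left(2 - 56\right) \left(40 \left(-82\right) + 147\right) = - 54 \left(-3280 + 147\right) = \left(-54\right) \left(-3133\right) = 169182$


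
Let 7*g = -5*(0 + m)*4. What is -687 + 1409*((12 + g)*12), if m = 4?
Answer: 62823/7 ≈ 8974.7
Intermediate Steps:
g = -80/7 (g = (-5*(0 + 4)*4)/7 = (-5*4*4)/7 = (-20*4)/7 = (⅐)*(-80) = -80/7 ≈ -11.429)
-687 + 1409*((12 + g)*12) = -687 + 1409*((12 - 80/7)*12) = -687 + 1409*((4/7)*12) = -687 + 1409*(48/7) = -687 + 67632/7 = 62823/7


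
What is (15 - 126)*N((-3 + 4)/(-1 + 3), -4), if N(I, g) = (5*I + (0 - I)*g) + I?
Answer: -555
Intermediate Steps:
N(I, g) = 6*I - I*g (N(I, g) = (5*I + (-I)*g) + I = (5*I - I*g) + I = 6*I - I*g)
(15 - 126)*N((-3 + 4)/(-1 + 3), -4) = (15 - 126)*(((-3 + 4)/(-1 + 3))*(6 - 1*(-4))) = -111*1/2*(6 + 4) = -111*1*(½)*10 = -111*10/2 = -111*5 = -555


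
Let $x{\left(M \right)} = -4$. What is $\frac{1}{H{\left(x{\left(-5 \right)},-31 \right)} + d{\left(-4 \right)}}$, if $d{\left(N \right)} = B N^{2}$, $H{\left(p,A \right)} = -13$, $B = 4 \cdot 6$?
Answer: $\frac{1}{371} \approx 0.0026954$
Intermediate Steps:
$B = 24$
$d{\left(N \right)} = 24 N^{2}$
$\frac{1}{H{\left(x{\left(-5 \right)},-31 \right)} + d{\left(-4 \right)}} = \frac{1}{-13 + 24 \left(-4\right)^{2}} = \frac{1}{-13 + 24 \cdot 16} = \frac{1}{-13 + 384} = \frac{1}{371}$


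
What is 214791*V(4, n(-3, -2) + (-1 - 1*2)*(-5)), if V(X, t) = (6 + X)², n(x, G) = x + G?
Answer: 21479100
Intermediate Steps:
n(x, G) = G + x
214791*V(4, n(-3, -2) + (-1 - 1*2)*(-5)) = 214791*(6 + 4)² = 214791*10² = 214791*100 = 21479100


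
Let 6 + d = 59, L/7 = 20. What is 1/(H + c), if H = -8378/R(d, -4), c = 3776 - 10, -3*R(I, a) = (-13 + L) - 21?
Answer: 53/212165 ≈ 0.00024981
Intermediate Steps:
L = 140 (L = 7*20 = 140)
d = 53 (d = -6 + 59 = 53)
R(I, a) = -106/3 (R(I, a) = -((-13 + 140) - 21)/3 = -(127 - 21)/3 = -⅓*106 = -106/3)
c = 3766
H = 12567/53 (H = -8378/(-106/3) = -8378*(-3/106) = 12567/53 ≈ 237.11)
1/(H + c) = 1/(12567/53 + 3766) = 1/(212165/53) = 53/212165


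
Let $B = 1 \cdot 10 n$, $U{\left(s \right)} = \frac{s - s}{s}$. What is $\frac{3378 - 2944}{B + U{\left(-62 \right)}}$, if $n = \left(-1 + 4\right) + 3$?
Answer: $\frac{217}{30} \approx 7.2333$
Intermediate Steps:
$n = 6$ ($n = 3 + 3 = 6$)
$U{\left(s \right)} = 0$ ($U{\left(s \right)} = \frac{0}{s} = 0$)
$B = 60$ ($B = 1 \cdot 10 \cdot 6 = 10 \cdot 6 = 60$)
$\frac{3378 - 2944}{B + U{\left(-62 \right)}} = \frac{3378 - 2944}{60 + 0} = \frac{3378 - 2944}{60} = \left(3378 - 2944\right) \frac{1}{60} = 434 \cdot \frac{1}{60} = \frac{217}{30}$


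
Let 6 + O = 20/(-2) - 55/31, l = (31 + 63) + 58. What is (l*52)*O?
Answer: -4355104/31 ≈ -1.4049e+5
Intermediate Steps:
l = 152 (l = 94 + 58 = 152)
O = -551/31 (O = -6 + (20/(-2) - 55/31) = -6 + (20*(-½) - 55*1/31) = -6 + (-10 - 55/31) = -6 - 365/31 = -551/31 ≈ -17.774)
(l*52)*O = (152*52)*(-551/31) = 7904*(-551/31) = -4355104/31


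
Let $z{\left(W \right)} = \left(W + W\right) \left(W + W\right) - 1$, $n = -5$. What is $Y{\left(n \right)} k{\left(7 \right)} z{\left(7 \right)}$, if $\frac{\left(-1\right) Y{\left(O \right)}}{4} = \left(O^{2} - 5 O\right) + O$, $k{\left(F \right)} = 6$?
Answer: $-210600$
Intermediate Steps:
$Y{\left(O \right)} = - 4 O^{2} + 16 O$ ($Y{\left(O \right)} = - 4 \left(\left(O^{2} - 5 O\right) + O\right) = - 4 \left(O^{2} - 4 O\right) = - 4 O^{2} + 16 O$)
$z{\left(W \right)} = -1 + 4 W^{2}$ ($z{\left(W \right)} = 2 W 2 W - 1 = 4 W^{2} - 1 = -1 + 4 W^{2}$)
$Y{\left(n \right)} k{\left(7 \right)} z{\left(7 \right)} = 4 \left(-5\right) \left(4 - -5\right) 6 \left(-1 + 4 \cdot 7^{2}\right) = 4 \left(-5\right) \left(4 + 5\right) 6 \left(-1 + 4 \cdot 49\right) = 4 \left(-5\right) 9 \cdot 6 \left(-1 + 196\right) = \left(-180\right) 6 \cdot 195 = \left(-1080\right) 195 = -210600$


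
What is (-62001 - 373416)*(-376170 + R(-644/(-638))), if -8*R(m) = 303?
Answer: 1310458434471/8 ≈ 1.6381e+11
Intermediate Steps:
R(m) = -303/8 (R(m) = -⅛*303 = -303/8)
(-62001 - 373416)*(-376170 + R(-644/(-638))) = (-62001 - 373416)*(-376170 - 303/8) = -435417*(-3009663/8) = 1310458434471/8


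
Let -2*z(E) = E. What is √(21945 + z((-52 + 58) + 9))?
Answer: 15*√390/2 ≈ 148.11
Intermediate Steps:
z(E) = -E/2
√(21945 + z((-52 + 58) + 9)) = √(21945 - ((-52 + 58) + 9)/2) = √(21945 - (6 + 9)/2) = √(21945 - ½*15) = √(21945 - 15/2) = √(43875/2) = 15*√390/2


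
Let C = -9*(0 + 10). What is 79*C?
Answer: -7110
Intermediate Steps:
C = -90 (C = -9*10 = -90)
79*C = 79*(-90) = -7110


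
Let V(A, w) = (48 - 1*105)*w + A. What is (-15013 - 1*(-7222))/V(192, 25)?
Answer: 2597/411 ≈ 6.3187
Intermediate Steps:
V(A, w) = A - 57*w (V(A, w) = (48 - 105)*w + A = -57*w + A = A - 57*w)
(-15013 - 1*(-7222))/V(192, 25) = (-15013 - 1*(-7222))/(192 - 57*25) = (-15013 + 7222)/(192 - 1425) = -7791/(-1233) = -7791*(-1/1233) = 2597/411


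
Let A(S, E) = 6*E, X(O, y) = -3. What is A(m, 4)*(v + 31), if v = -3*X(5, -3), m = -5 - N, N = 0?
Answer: 960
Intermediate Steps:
m = -5 (m = -5 - 1*0 = -5 + 0 = -5)
v = 9 (v = -3*(-3) = 9)
A(m, 4)*(v + 31) = (6*4)*(9 + 31) = 24*40 = 960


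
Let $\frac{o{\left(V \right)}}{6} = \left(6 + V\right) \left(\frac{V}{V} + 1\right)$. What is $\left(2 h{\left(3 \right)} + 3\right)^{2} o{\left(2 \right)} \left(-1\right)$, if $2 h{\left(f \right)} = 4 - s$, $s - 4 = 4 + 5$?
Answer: $-3456$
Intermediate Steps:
$s = 13$ ($s = 4 + \left(4 + 5\right) = 4 + 9 = 13$)
$h{\left(f \right)} = - \frac{9}{2}$ ($h{\left(f \right)} = \frac{4 - 13}{2} = \frac{1}{2} \left(-9\right) = - \frac{9}{2}$)
$o{\left(V \right)} = 72 + 12 V$ ($o{\left(V \right)} = 6 \left(6 + V\right) \left(\frac{V}{V} + 1\right) = 6 \left(6 + V\right) \left(1 + 1\right) = 6 \left(6 + V\right) 2 = 6 \left(12 + 2 V\right) = 72 + 12 V$)
$\left(2 h{\left(3 \right)} + 3\right)^{2} o{\left(2 \right)} \left(-1\right) = \left(2 \left(- \frac{9}{2}\right) + 3\right)^{2} \left(72 + 12 \cdot 2\right) \left(-1\right) = \left(-9 + 3\right)^{2} \left(72 + 24\right) \left(-1\right) = \left(-6\right)^{2} \cdot 96 \left(-1\right) = 36 \cdot 96 \left(-1\right) = 3456 \left(-1\right) = -3456$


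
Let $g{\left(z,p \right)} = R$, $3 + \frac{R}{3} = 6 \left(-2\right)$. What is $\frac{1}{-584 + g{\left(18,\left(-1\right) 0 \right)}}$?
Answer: $- \frac{1}{629} \approx -0.0015898$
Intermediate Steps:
$R = -45$ ($R = -9 + 3 \cdot 6 \left(-2\right) = -9 + 3 \left(-12\right) = -9 - 36 = -45$)
$g{\left(z,p \right)} = -45$
$\frac{1}{-584 + g{\left(18,\left(-1\right) 0 \right)}} = \frac{1}{-584 - 45} = \frac{1}{-629} = - \frac{1}{629}$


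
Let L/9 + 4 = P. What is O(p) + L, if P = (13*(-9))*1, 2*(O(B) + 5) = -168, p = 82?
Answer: -1178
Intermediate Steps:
O(B) = -89 (O(B) = -5 + (½)*(-168) = -5 - 84 = -89)
P = -117 (P = -117*1 = -117)
L = -1089 (L = -36 + 9*(-117) = -36 - 1053 = -1089)
O(p) + L = -89 - 1089 = -1178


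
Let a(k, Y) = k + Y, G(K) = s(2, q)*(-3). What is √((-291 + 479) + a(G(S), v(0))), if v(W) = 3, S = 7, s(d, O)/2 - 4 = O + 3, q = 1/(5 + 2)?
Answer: √7259/7 ≈ 12.171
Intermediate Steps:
q = ⅐ (q = 1/7 = ⅐ ≈ 0.14286)
s(d, O) = 14 + 2*O (s(d, O) = 8 + 2*(O + 3) = 8 + 2*(3 + O) = 8 + (6 + 2*O) = 14 + 2*O)
G(K) = -300/7 (G(K) = (14 + 2*(⅐))*(-3) = (14 + 2/7)*(-3) = (100/7)*(-3) = -300/7)
a(k, Y) = Y + k
√((-291 + 479) + a(G(S), v(0))) = √((-291 + 479) + (3 - 300/7)) = √(188 - 279/7) = √(1037/7) = √7259/7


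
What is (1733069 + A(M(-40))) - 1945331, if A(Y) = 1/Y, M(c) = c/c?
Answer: -212261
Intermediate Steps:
M(c) = 1
(1733069 + A(M(-40))) - 1945331 = (1733069 + 1/1) - 1945331 = (1733069 + 1) - 1945331 = 1733070 - 1945331 = -212261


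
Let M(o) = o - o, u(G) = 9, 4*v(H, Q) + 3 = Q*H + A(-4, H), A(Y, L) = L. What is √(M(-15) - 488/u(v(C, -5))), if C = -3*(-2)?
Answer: 2*I*√122/3 ≈ 7.3636*I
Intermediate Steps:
C = 6
v(H, Q) = -¾ + H/4 + H*Q/4 (v(H, Q) = -¾ + (Q*H + H)/4 = -¾ + (H*Q + H)/4 = -¾ + (H + H*Q)/4 = -¾ + (H/4 + H*Q/4) = -¾ + H/4 + H*Q/4)
M(o) = 0
√(M(-15) - 488/u(v(C, -5))) = √(0 - 488/9) = √(-488/9) = 2*I*√122/3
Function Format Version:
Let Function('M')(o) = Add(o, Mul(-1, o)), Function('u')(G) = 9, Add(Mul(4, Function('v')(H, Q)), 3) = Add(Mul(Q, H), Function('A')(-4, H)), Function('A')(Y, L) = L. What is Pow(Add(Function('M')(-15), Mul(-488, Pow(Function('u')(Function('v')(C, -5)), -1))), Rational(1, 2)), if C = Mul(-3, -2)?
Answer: Mul(Rational(2, 3), I, Pow(122, Rational(1, 2))) ≈ Mul(7.3636, I)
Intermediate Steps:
C = 6
Function('v')(H, Q) = Add(Rational(-3, 4), Mul(Rational(1, 4), H), Mul(Rational(1, 4), H, Q)) (Function('v')(H, Q) = Add(Rational(-3, 4), Mul(Rational(1, 4), Add(Mul(Q, H), H))) = Add(Rational(-3, 4), Mul(Rational(1, 4), Add(Mul(H, Q), H))) = Add(Rational(-3, 4), Mul(Rational(1, 4), Add(H, Mul(H, Q)))) = Add(Rational(-3, 4), Add(Mul(Rational(1, 4), H), Mul(Rational(1, 4), H, Q))) = Add(Rational(-3, 4), Mul(Rational(1, 4), H), Mul(Rational(1, 4), H, Q)))
Function('M')(o) = 0
Pow(Add(Function('M')(-15), Mul(-488, Pow(Function('u')(Function('v')(C, -5)), -1))), Rational(1, 2)) = Pow(Add(0, Mul(-488, Pow(9, -1))), Rational(1, 2)) = Pow(Add(0, Mul(-488, Rational(1, 9))), Rational(1, 2)) = Pow(Add(0, Rational(-488, 9)), Rational(1, 2)) = Pow(Rational(-488, 9), Rational(1, 2)) = Mul(Rational(2, 3), I, Pow(122, Rational(1, 2)))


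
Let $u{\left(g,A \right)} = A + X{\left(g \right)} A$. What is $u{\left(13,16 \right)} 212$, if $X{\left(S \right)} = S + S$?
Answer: $91584$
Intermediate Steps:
$X{\left(S \right)} = 2 S$
$u{\left(g,A \right)} = A + 2 A g$ ($u{\left(g,A \right)} = A + 2 g A = A + 2 A g$)
$u{\left(13,16 \right)} 212 = 16 \left(1 + 2 \cdot 13\right) 212 = 16 \left(1 + 26\right) 212 = 16 \cdot 27 \cdot 212 = 432 \cdot 212 = 91584$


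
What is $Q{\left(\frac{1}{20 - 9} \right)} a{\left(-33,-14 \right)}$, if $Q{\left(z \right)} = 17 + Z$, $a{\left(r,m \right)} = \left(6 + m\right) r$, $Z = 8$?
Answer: $6600$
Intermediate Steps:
$a{\left(r,m \right)} = r \left(6 + m\right)$
$Q{\left(z \right)} = 25$ ($Q{\left(z \right)} = 17 + 8 = 25$)
$Q{\left(\frac{1}{20 - 9} \right)} a{\left(-33,-14 \right)} = 25 \left(- 33 \left(6 - 14\right)\right) = 25 \left(\left(-33\right) \left(-8\right)\right) = 25 \cdot 264 = 6600$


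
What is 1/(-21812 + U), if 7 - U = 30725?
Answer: -1/52530 ≈ -1.9037e-5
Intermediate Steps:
U = -30718 (U = 7 - 1*30725 = 7 - 30725 = -30718)
1/(-21812 + U) = 1/(-21812 - 30718) = 1/(-52530) = -1/52530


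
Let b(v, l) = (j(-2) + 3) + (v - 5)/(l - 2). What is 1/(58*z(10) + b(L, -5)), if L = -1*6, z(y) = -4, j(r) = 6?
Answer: -7/1550 ≈ -0.0045161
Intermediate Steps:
L = -6
b(v, l) = 9 + (-5 + v)/(-2 + l) (b(v, l) = (6 + 3) + (v - 5)/(l - 2) = 9 + (-5 + v)/(-2 + l))
1/(58*z(10) + b(L, -5)) = 1/(58*(-4) + (-23 - 6 + 9*(-5))/(-2 - 5)) = 1/(-232 + (-23 - 6 - 45)/(-7)) = 1/(-232 - 1/7*(-74)) = 1/(-232 + 74/7) = 1/(-1550/7) = -7/1550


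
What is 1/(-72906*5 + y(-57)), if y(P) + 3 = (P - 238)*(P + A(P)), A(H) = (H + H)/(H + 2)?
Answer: -11/3831624 ≈ -2.8708e-6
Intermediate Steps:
A(H) = 2*H/(2 + H) (A(H) = (2*H)/(2 + H) = 2*H/(2 + H))
y(P) = -3 + (-238 + P)*(P + 2*P/(2 + P)) (y(P) = -3 + (P - 238)*(P + 2*P/(2 + P)) = -3 + (-238 + P)*(P + 2*P/(2 + P)))
1/(-72906*5 + y(-57)) = 1/(-72906*5 + (-6 + (-57)³ - 955*(-57) - 234*(-57)²)/(2 - 57)) = 1/(-364530 + (-6 - 185193 + 54435 - 234*3249)/(-55)) = 1/(-364530 - (-6 - 185193 + 54435 - 760266)/55) = 1/(-364530 - 1/55*(-891030)) = 1/(-364530 + 178206/11) = 1/(-3831624/11) = -11/3831624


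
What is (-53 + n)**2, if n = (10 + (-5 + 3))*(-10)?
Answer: 17689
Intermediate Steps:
n = -80 (n = (10 - 2)*(-10) = 8*(-10) = -80)
(-53 + n)**2 = (-53 - 80)**2 = (-133)**2 = 17689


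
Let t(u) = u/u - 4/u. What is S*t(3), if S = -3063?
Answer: 1021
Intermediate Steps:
t(u) = 1 - 4/u
S*t(3) = -3063*(-4 + 3)/3 = -1021*(-1) = -3063*(-⅓) = 1021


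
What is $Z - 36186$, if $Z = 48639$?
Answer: $12453$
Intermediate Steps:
$Z - 36186 = 48639 - 36186 = 12453$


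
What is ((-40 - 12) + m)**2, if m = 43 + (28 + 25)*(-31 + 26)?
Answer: 75076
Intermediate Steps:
m = -222 (m = 43 + 53*(-5) = 43 - 265 = -222)
((-40 - 12) + m)**2 = ((-40 - 12) - 222)**2 = (-52 - 222)**2 = (-274)**2 = 75076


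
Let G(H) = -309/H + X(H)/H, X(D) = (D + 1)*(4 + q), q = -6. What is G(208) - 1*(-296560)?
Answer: 61683753/208 ≈ 2.9656e+5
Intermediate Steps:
X(D) = -2 - 2*D (X(D) = (D + 1)*(4 - 6) = (1 + D)*(-2) = -2 - 2*D)
G(H) = -309/H + (-2 - 2*H)/H
G(208) - 1*(-296560) = (-2 - 311/208) - 1*(-296560) = (-2 - 311*1/208) + 296560 = (-2 - 311/208) + 296560 = -727/208 + 296560 = 61683753/208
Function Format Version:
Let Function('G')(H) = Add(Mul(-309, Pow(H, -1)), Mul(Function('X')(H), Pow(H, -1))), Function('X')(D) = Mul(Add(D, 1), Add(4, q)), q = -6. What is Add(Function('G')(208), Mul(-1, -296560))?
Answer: Rational(61683753, 208) ≈ 2.9656e+5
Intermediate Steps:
Function('X')(D) = Add(-2, Mul(-2, D)) (Function('X')(D) = Mul(Add(D, 1), Add(4, -6)) = Mul(Add(1, D), -2) = Add(-2, Mul(-2, D)))
Function('G')(H) = Add(Mul(-309, Pow(H, -1)), Mul(Pow(H, -1), Add(-2, Mul(-2, H)))) (Function('G')(H) = Add(Mul(-309, Pow(H, -1)), Mul(Add(-2, Mul(-2, H)), Pow(H, -1))) = Add(Mul(-309, Pow(H, -1)), Mul(Pow(H, -1), Add(-2, Mul(-2, H)))))
Add(Function('G')(208), Mul(-1, -296560)) = Add(Add(-2, Mul(-311, Pow(208, -1))), Mul(-1, -296560)) = Add(Add(-2, Mul(-311, Rational(1, 208))), 296560) = Add(Add(-2, Rational(-311, 208)), 296560) = Add(Rational(-727, 208), 296560) = Rational(61683753, 208)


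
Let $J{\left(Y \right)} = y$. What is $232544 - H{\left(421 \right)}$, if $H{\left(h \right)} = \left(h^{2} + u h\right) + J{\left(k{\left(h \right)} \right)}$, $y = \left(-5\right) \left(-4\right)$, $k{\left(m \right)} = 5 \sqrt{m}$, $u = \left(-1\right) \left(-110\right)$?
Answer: $8973$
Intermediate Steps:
$u = 110$
$y = 20$
$J{\left(Y \right)} = 20$
$H{\left(h \right)} = 20 + h^{2} + 110 h$ ($H{\left(h \right)} = \left(h^{2} + 110 h\right) + 20 = 20 + h^{2} + 110 h$)
$232544 - H{\left(421 \right)} = 232544 - \left(20 + 421^{2} + 110 \cdot 421\right) = 232544 - \left(20 + 177241 + 46310\right) = 232544 - 223571 = 8973$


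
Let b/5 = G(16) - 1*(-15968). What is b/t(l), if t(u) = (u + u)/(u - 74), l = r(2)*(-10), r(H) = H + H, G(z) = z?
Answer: 113886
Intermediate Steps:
r(H) = 2*H
l = -40 (l = (2*2)*(-10) = 4*(-10) = -40)
t(u) = 2*u/(-74 + u) (t(u) = (2*u)/(-74 + u) = 2*u/(-74 + u))
b = 79920 (b = 5*(16 - 1*(-15968)) = 5*(16 + 15968) = 5*15984 = 79920)
b/t(l) = 79920/((2*(-40)/(-74 - 40))) = 79920/((2*(-40)/(-114))) = 79920/((2*(-40)*(-1/114))) = 79920/(40/57) = 79920*(57/40) = 113886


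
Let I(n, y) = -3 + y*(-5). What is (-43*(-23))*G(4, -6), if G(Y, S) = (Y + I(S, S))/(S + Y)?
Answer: -30659/2 ≈ -15330.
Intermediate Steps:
I(n, y) = -3 - 5*y
G(Y, S) = (-3 + Y - 5*S)/(S + Y) (G(Y, S) = (Y + (-3 - 5*S))/(S + Y) = (-3 + Y - 5*S)/(S + Y))
(-43*(-23))*G(4, -6) = (-43*(-23))*((-3 + 4 - 5*(-6))/(-6 + 4)) = 989*((-3 + 4 + 30)/(-2)) = 989*(-½*31) = 989*(-31/2) = -30659/2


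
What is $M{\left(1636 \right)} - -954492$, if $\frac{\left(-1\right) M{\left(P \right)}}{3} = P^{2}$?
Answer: $-7074996$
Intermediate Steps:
$M{\left(P \right)} = - 3 P^{2}$
$M{\left(1636 \right)} - -954492 = - 3 \cdot 1636^{2} - -954492 = \left(-3\right) 2676496 + 954492 = -8029488 + 954492 = -7074996$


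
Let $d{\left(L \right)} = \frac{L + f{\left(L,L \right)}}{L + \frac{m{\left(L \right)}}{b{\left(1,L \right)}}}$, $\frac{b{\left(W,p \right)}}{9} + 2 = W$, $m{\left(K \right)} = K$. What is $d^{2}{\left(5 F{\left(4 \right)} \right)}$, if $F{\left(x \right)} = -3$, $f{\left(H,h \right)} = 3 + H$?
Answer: $\frac{6561}{1600} \approx 4.1006$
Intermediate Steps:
$b{\left(W,p \right)} = -18 + 9 W$
$d{\left(L \right)} = \frac{9 \left(3 + 2 L\right)}{8 L}$ ($d{\left(L \right)} = \frac{L + \left(3 + L\right)}{L + \frac{L}{-18 + 9 \cdot 1}} = \frac{3 + 2 L}{L + \frac{L}{-18 + 9}} = \frac{3 + 2 L}{L + \frac{L}{-9}} = \frac{3 + 2 L}{L + L \left(- \frac{1}{9}\right)} = \frac{3 + 2 L}{L - \frac{L}{9}} = \frac{3 + 2 L}{\frac{8}{9} L} = \left(3 + 2 L\right) \frac{9}{8 L} = \frac{9 \left(3 + 2 L\right)}{8 L}$)
$d^{2}{\left(5 F{\left(4 \right)} \right)} = \left(\frac{9 \left(3 + 2 \cdot 5 \left(-3\right)\right)}{8 \cdot 5 \left(-3\right)}\right)^{2} = \left(\frac{9 \left(3 + 2 \left(-15\right)\right)}{8 \left(-15\right)}\right)^{2} = \left(\frac{9}{8} \left(- \frac{1}{15}\right) \left(3 - 30\right)\right)^{2} = \left(\frac{9}{8} \left(- \frac{1}{15}\right) \left(-27\right)\right)^{2} = \left(\frac{81}{40}\right)^{2} = \frac{6561}{1600}$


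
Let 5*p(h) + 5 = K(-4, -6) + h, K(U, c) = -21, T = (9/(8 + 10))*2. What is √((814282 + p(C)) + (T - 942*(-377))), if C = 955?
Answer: √29240070/5 ≈ 1081.5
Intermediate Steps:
T = 1 (T = (9/18)*2 = (9*(1/18))*2 = (½)*2 = 1)
p(h) = -26/5 + h/5 (p(h) = -1 + (-21 + h)/5 = -1 + (-21/5 + h/5) = -26/5 + h/5)
√((814282 + p(C)) + (T - 942*(-377))) = √((814282 + (-26/5 + (⅕)*955)) + (1 - 942*(-377))) = √((814282 + (-26/5 + 191)) + (1 + 355134)) = √((814282 + 929/5) + 355135) = √(4072339/5 + 355135) = √(5848014/5) = √29240070/5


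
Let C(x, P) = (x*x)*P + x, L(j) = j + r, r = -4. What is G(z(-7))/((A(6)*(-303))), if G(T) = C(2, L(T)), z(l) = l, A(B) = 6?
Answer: 7/303 ≈ 0.023102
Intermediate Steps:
L(j) = -4 + j (L(j) = j - 4 = -4 + j)
C(x, P) = x + P*x² (C(x, P) = x²*P + x = P*x² + x = x + P*x²)
G(T) = -14 + 4*T (G(T) = 2*(1 + (-4 + T)*2) = 2*(1 + (-8 + 2*T)) = 2*(-7 + 2*T) = -14 + 4*T)
G(z(-7))/((A(6)*(-303))) = (-14 + 4*(-7))/((6*(-303))) = (-14 - 28)/(-1818) = -42*(-1/1818) = 7/303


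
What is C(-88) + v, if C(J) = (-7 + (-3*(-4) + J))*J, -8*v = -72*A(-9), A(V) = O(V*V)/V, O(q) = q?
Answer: 7223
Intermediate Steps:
A(V) = V (A(V) = (V*V)/V = V²/V = V)
v = -81 (v = -(-9)*(-9) = -⅛*648 = -81)
C(J) = J*(5 + J) (C(J) = (-7 + (12 + J))*J = (5 + J)*J = J*(5 + J))
C(-88) + v = -88*(5 - 88) - 81 = -88*(-83) - 81 = 7304 - 81 = 7223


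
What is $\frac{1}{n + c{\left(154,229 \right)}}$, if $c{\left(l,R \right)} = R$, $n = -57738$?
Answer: $- \frac{1}{57509} \approx -1.7389 \cdot 10^{-5}$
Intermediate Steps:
$\frac{1}{n + c{\left(154,229 \right)}} = \frac{1}{-57738 + 229} = \frac{1}{-57509} = - \frac{1}{57509}$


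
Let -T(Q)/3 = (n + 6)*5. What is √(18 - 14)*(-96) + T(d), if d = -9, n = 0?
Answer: -282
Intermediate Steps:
T(Q) = -90 (T(Q) = -3*(0 + 6)*5 = -18*5 = -3*30 = -90)
√(18 - 14)*(-96) + T(d) = √(18 - 14)*(-96) - 90 = √4*(-96) - 90 = 2*(-96) - 90 = -192 - 90 = -282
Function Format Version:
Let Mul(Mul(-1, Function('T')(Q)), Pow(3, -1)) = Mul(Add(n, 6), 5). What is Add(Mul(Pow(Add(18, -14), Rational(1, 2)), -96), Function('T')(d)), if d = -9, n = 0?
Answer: -282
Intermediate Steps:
Function('T')(Q) = -90 (Function('T')(Q) = Mul(-3, Mul(Add(0, 6), 5)) = Mul(-3, Mul(6, 5)) = Mul(-3, 30) = -90)
Add(Mul(Pow(Add(18, -14), Rational(1, 2)), -96), Function('T')(d)) = Add(Mul(Pow(Add(18, -14), Rational(1, 2)), -96), -90) = Add(Mul(Pow(4, Rational(1, 2)), -96), -90) = Add(Mul(2, -96), -90) = Add(-192, -90) = -282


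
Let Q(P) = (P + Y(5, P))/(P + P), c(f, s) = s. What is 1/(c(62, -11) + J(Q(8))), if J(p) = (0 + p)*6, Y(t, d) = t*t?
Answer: 8/11 ≈ 0.72727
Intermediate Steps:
Y(t, d) = t**2
Q(P) = (25 + P)/(2*P) (Q(P) = (P + 5**2)/(P + P) = (P + 25)/((2*P)) = (25 + P)*(1/(2*P)) = (25 + P)/(2*P))
J(p) = 6*p (J(p) = p*6 = 6*p)
1/(c(62, -11) + J(Q(8))) = 1/(-11 + 6*((1/2)*(25 + 8)/8)) = 1/(-11 + 6*((1/2)*(1/8)*33)) = 1/(-11 + 6*(33/16)) = 1/(-11 + 99/8) = 1/(11/8) = 8/11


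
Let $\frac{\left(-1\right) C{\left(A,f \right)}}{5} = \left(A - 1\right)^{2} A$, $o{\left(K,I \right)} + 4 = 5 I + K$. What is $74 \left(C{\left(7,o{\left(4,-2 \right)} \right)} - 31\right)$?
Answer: $-95534$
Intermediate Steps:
$o{\left(K,I \right)} = -4 + K + 5 I$ ($o{\left(K,I \right)} = -4 + \left(5 I + K\right) = -4 + \left(K + 5 I\right) = -4 + K + 5 I$)
$C{\left(A,f \right)} = - 5 A \left(-1 + A\right)^{2}$ ($C{\left(A,f \right)} = - 5 \left(A - 1\right)^{2} A = - 5 \left(-1 + A\right)^{2} A = - 5 A \left(-1 + A\right)^{2}$)
$74 \left(C{\left(7,o{\left(4,-2 \right)} \right)} - 31\right) = 74 \left(\left(-5\right) 7 \left(-1 + 7\right)^{2} - 31\right) = 74 \left(\left(-5\right) 7 \cdot 6^{2} - 31\right) = 74 \left(\left(-5\right) 7 \cdot 36 - 31\right) = 74 \left(-1260 - 31\right) = 74 \left(-1291\right) = -95534$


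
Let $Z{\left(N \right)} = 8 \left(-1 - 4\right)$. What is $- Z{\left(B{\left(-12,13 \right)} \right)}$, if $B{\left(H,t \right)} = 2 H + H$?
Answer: $40$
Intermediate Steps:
$B{\left(H,t \right)} = 3 H$
$Z{\left(N \right)} = -40$ ($Z{\left(N \right)} = 8 \left(-5\right) = -40$)
$- Z{\left(B{\left(-12,13 \right)} \right)} = \left(-1\right) \left(-40\right) = 40$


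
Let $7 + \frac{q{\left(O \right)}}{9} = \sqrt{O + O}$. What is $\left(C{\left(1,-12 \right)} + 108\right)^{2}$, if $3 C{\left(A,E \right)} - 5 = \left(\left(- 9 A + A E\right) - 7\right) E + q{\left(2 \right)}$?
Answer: $\frac{384400}{9} \approx 42711.0$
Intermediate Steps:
$q{\left(O \right)} = -63 + 9 \sqrt{2} \sqrt{O}$ ($q{\left(O \right)} = -63 + 9 \sqrt{O + O} = -63 + 9 \sqrt{2 O} = -63 + 9 \sqrt{2} \sqrt{O}$)
$C{\left(A,E \right)} = - \frac{40}{3} + \frac{E \left(-7 - 9 A + A E\right)}{3}$ ($C{\left(A,E \right)} = \frac{5}{3} + \frac{\left(\left(- 9 A + A E\right) - 7\right) E - \left(63 - 9 \sqrt{2} \sqrt{2}\right)}{3} = \frac{5}{3} + \frac{\left(-7 - 9 A + A E\right) E + \left(-63 + 18\right)}{3} = \frac{5}{3} + \frac{E \left(-7 - 9 A + A E\right) - 45}{3} = \frac{5}{3} + \frac{-45 + E \left(-7 - 9 A + A E\right)}{3} = \frac{5}{3} + \left(-15 + \frac{E \left(-7 - 9 A + A E\right)}{3}\right) = - \frac{40}{3} + \frac{E \left(-7 - 9 A + A E\right)}{3}$)
$\left(C{\left(1,-12 \right)} + 108\right)^{2} = \left(\left(- \frac{40}{3} - -28 - 3 \left(-12\right) + \frac{1}{3} \cdot 1 \left(-12\right)^{2}\right) + 108\right)^{2} = \left(\left(- \frac{40}{3} + 28 + 36 + \frac{1}{3} \cdot 1 \cdot 144\right) + 108\right)^{2} = \left(\left(- \frac{40}{3} + 28 + 36 + 48\right) + 108\right)^{2} = \left(\frac{296}{3} + 108\right)^{2} = \left(\frac{620}{3}\right)^{2} = \frac{384400}{9}$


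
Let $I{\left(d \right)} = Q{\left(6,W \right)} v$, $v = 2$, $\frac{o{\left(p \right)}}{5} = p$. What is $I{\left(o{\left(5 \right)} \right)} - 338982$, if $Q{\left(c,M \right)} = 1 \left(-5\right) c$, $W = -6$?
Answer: $-339042$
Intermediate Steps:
$o{\left(p \right)} = 5 p$
$Q{\left(c,M \right)} = - 5 c$
$I{\left(d \right)} = -60$ ($I{\left(d \right)} = \left(-5\right) 6 \cdot 2 = \left(-30\right) 2 = -60$)
$I{\left(o{\left(5 \right)} \right)} - 338982 = -60 - 338982 = -339042$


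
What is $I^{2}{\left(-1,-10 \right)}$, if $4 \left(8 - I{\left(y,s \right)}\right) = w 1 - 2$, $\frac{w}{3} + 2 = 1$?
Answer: $\frac{1369}{16} \approx 85.563$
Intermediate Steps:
$w = -3$ ($w = -6 + 3 \cdot 1 = -6 + 3 = -3$)
$I{\left(y,s \right)} = \frac{37}{4}$ ($I{\left(y,s \right)} = 8 - \frac{\left(-3\right) 1 - 2}{4} = 8 - \frac{-3 - 2}{4} = 8 - - \frac{5}{4} = 8 + \frac{5}{4} = \frac{37}{4}$)
$I^{2}{\left(-1,-10 \right)} = \left(\frac{37}{4}\right)^{2} = \frac{1369}{16}$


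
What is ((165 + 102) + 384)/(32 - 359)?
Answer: -217/109 ≈ -1.9908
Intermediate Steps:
((165 + 102) + 384)/(32 - 359) = (267 + 384)/(-327) = 651*(-1/327) = -217/109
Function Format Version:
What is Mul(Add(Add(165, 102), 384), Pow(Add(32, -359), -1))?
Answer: Rational(-217, 109) ≈ -1.9908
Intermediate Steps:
Mul(Add(Add(165, 102), 384), Pow(Add(32, -359), -1)) = Mul(Add(267, 384), Pow(-327, -1)) = Mul(651, Rational(-1, 327)) = Rational(-217, 109)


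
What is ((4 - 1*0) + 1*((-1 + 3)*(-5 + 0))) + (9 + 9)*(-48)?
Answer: -870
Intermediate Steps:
((4 - 1*0) + 1*((-1 + 3)*(-5 + 0))) + (9 + 9)*(-48) = ((4 + 0) + 1*(2*(-5))) + 18*(-48) = (4 + 1*(-10)) - 864 = (4 - 10) - 864 = -6 - 864 = -870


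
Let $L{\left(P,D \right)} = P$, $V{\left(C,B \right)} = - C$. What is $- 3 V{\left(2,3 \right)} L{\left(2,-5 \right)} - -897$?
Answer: $909$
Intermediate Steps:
$- 3 V{\left(2,3 \right)} L{\left(2,-5 \right)} - -897 = - 3 \left(\left(-1\right) 2\right) 2 - -897 = \left(-3\right) \left(-2\right) 2 + 897 = 6 \cdot 2 + 897 = 12 + 897 = 909$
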